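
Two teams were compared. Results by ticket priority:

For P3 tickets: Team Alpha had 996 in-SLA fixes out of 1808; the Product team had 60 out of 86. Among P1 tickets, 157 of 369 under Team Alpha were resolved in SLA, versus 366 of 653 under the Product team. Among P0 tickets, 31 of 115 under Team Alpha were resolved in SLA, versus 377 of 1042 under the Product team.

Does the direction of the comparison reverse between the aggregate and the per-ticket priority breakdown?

P3: Team Alpha 996/1808 = 55.1%, the Product team 60/86 = 69.8% → the Product team
P1: Team Alpha 157/369 = 42.5%, the Product team 366/653 = 56.0% → the Product team
P0: Team Alpha 31/115 = 27.0%, the Product team 377/1042 = 36.2% → the Product team
Overall: Team Alpha 1184/2292 = 51.7%, the Product team 803/1781 = 45.1% → Team Alpha
The Product team wins each ticket group but Team Alpha wins overall — the comparison reverses. The Product team's tickets skew toward P0, which has a lower base rate.

Yes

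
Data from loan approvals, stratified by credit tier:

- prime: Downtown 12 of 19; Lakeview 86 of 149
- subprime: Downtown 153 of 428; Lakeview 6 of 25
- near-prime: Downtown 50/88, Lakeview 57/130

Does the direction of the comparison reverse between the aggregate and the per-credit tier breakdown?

Yes

Prime: Downtown 12/19 = 63.2%, Lakeview 86/149 = 57.7% → Downtown
Subprime: Downtown 153/428 = 35.7%, Lakeview 6/25 = 24.0% → Downtown
Near-prime: Downtown 50/88 = 56.8%, Lakeview 57/130 = 43.8% → Downtown
Overall: Downtown 215/535 = 40.2%, Lakeview 149/304 = 49.0% → Lakeview
Downtown wins each credit group but Lakeview wins overall — the comparison reverses. Downtown's applications skew toward subprime, which has a lower base rate.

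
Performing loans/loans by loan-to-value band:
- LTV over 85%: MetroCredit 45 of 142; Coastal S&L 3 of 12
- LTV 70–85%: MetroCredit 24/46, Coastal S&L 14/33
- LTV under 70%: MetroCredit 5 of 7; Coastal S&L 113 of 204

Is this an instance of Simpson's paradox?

LTV over 85%: MetroCredit 45/142 = 31.7%, Coastal S&L 3/12 = 25.0% → MetroCredit
LTV 70–85%: MetroCredit 24/46 = 52.2%, Coastal S&L 14/33 = 42.4% → MetroCredit
LTV under 70%: MetroCredit 5/7 = 71.4%, Coastal S&L 113/204 = 55.4% → MetroCredit
Overall: MetroCredit 74/195 = 37.9%, Coastal S&L 130/249 = 52.2% → Coastal S&L
MetroCredit wins each loan-to-value group but Coastal S&L wins overall — the comparison reverses. MetroCredit's loans skew toward LTV over 85%, which has a lower base rate.

Yes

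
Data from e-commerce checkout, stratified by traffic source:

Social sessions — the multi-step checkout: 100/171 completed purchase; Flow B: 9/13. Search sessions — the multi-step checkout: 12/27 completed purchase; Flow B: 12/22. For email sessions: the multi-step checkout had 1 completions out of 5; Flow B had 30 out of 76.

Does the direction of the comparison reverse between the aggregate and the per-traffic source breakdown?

Social: the multi-step checkout 100/171 = 58.5%, Flow B 9/13 = 69.2% → Flow B
Search: the multi-step checkout 12/27 = 44.4%, Flow B 12/22 = 54.5% → Flow B
Email: the multi-step checkout 1/5 = 20.0%, Flow B 30/76 = 39.5% → Flow B
Overall: the multi-step checkout 113/203 = 55.7%, Flow B 51/111 = 45.9% → the multi-step checkout
Flow B wins each traffic group but the multi-step checkout wins overall — the comparison reverses. Flow B's sessions skew toward email, which has a lower base rate.

Yes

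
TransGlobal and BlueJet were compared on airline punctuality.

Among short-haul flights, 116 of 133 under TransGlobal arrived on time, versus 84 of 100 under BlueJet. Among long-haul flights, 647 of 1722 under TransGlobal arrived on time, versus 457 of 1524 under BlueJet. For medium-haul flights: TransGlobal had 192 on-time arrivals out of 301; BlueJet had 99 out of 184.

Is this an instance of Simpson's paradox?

No

Short-haul: TransGlobal 116/133 = 87.2%, BlueJet 84/100 = 84.0% → TransGlobal
Long-haul: TransGlobal 647/1722 = 37.6%, BlueJet 457/1524 = 30.0% → TransGlobal
Medium-haul: TransGlobal 192/301 = 63.8%, BlueJet 99/184 = 53.8% → TransGlobal
Overall: TransGlobal 955/2156 = 44.3%, BlueJet 640/1808 = 35.4% → TransGlobal
TransGlobal wins overall and in every route group — no reversal.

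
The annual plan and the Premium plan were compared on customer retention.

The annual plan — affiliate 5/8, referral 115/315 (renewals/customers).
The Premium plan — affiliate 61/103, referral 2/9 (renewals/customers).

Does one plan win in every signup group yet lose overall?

Yes

Affiliate: the annual plan 5/8 = 62.5%, the Premium plan 61/103 = 59.2% → the annual plan
Referral: the annual plan 115/315 = 36.5%, the Premium plan 2/9 = 22.2% → the annual plan
Overall: the annual plan 120/323 = 37.2%, the Premium plan 63/112 = 56.2% → the Premium plan
The annual plan wins each signup group but the Premium plan wins overall — the comparison reverses. The annual plan's customers skew toward referral, which has a lower base rate.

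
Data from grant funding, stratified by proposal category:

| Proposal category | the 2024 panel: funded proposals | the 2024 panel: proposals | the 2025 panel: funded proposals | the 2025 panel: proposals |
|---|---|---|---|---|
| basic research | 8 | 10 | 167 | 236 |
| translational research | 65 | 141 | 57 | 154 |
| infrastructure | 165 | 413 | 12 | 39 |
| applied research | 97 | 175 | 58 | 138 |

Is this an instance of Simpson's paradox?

Basic research: the 2024 panel 8/10 = 80.0%, the 2025 panel 167/236 = 70.8% → the 2024 panel
Translational research: the 2024 panel 65/141 = 46.1%, the 2025 panel 57/154 = 37.0% → the 2024 panel
Infrastructure: the 2024 panel 165/413 = 40.0%, the 2025 panel 12/39 = 30.8% → the 2024 panel
Applied research: the 2024 panel 97/175 = 55.4%, the 2025 panel 58/138 = 42.0% → the 2024 panel
Overall: the 2024 panel 335/739 = 45.3%, the 2025 panel 294/567 = 51.9% → the 2025 panel
The 2024 panel wins each proposal group but the 2025 panel wins overall — the comparison reverses. The 2024 panel's proposals skew toward infrastructure, which has a lower base rate.

Yes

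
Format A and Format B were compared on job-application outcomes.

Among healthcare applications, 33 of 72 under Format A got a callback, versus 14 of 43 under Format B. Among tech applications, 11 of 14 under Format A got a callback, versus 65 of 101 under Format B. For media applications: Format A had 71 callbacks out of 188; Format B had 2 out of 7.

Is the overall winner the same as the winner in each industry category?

Healthcare: Format A 33/72 = 45.8%, Format B 14/43 = 32.6% → Format A
Tech: Format A 11/14 = 78.6%, Format B 65/101 = 64.4% → Format A
Media: Format A 71/188 = 37.8%, Format B 2/7 = 28.6% → Format A
Overall: Format A 115/274 = 42.0%, Format B 81/151 = 53.6% → Format B
Format A wins each industry group but Format B wins overall — the comparison reverses. Format A's applications skew toward media, which has a lower base rate.

No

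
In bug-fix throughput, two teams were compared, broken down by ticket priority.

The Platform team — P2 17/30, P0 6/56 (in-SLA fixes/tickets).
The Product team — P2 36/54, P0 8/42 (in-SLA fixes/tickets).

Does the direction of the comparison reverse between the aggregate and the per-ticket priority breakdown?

No

P2: the Platform team 17/30 = 56.7%, the Product team 36/54 = 66.7% → the Product team
P0: the Platform team 6/56 = 10.7%, the Product team 8/42 = 19.0% → the Product team
Overall: the Platform team 23/86 = 26.7%, the Product team 44/96 = 45.8% → the Product team
The Product team wins overall and in every ticket group — no reversal.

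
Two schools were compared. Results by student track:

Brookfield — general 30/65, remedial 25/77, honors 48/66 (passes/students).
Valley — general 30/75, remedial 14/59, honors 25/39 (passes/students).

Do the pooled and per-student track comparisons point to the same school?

General: Brookfield 30/65 = 46.2%, Valley 30/75 = 40.0% → Brookfield
Remedial: Brookfield 25/77 = 32.5%, Valley 14/59 = 23.7% → Brookfield
Honors: Brookfield 48/66 = 72.7%, Valley 25/39 = 64.1% → Brookfield
Overall: Brookfield 103/208 = 49.5%, Valley 69/173 = 39.9% → Brookfield
Brookfield wins overall and in every student group — no reversal.

Yes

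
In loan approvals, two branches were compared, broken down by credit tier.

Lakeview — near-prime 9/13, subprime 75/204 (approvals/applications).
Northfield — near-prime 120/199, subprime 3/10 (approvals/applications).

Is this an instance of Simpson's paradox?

Yes

Near-prime: Lakeview 9/13 = 69.2%, Northfield 120/199 = 60.3% → Lakeview
Subprime: Lakeview 75/204 = 36.8%, Northfield 3/10 = 30.0% → Lakeview
Overall: Lakeview 84/217 = 38.7%, Northfield 123/209 = 58.9% → Northfield
Lakeview wins each credit group but Northfield wins overall — the comparison reverses. Lakeview's applications skew toward subprime, which has a lower base rate.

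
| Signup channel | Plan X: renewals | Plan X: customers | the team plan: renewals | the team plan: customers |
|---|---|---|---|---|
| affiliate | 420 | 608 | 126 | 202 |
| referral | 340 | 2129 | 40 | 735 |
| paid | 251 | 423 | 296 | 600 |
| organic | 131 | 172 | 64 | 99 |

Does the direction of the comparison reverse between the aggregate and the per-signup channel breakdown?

Affiliate: Plan X 420/608 = 69.1%, the team plan 126/202 = 62.4% → Plan X
Referral: Plan X 340/2129 = 16.0%, the team plan 40/735 = 5.4% → Plan X
Paid: Plan X 251/423 = 59.3%, the team plan 296/600 = 49.3% → Plan X
Organic: Plan X 131/172 = 76.2%, the team plan 64/99 = 64.6% → Plan X
Overall: Plan X 1142/3332 = 34.3%, the team plan 526/1636 = 32.2% → Plan X
Plan X wins overall and in every signup group — no reversal.

No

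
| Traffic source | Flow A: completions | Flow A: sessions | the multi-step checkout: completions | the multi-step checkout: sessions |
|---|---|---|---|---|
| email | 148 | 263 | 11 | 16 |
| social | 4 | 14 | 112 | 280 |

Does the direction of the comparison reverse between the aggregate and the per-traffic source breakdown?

Yes

Email: Flow A 148/263 = 56.3%, the multi-step checkout 11/16 = 68.8% → the multi-step checkout
Social: Flow A 4/14 = 28.6%, the multi-step checkout 112/280 = 40.0% → the multi-step checkout
Overall: Flow A 152/277 = 54.9%, the multi-step checkout 123/296 = 41.6% → Flow A
The multi-step checkout wins each traffic group but Flow A wins overall — the comparison reverses. The multi-step checkout's sessions skew toward social, which has a lower base rate.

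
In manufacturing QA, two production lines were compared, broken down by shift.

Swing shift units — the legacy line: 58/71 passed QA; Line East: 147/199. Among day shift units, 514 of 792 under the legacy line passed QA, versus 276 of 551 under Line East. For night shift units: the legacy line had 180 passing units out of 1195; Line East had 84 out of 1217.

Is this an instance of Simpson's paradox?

Swing shift: the legacy line 58/71 = 81.7%, Line East 147/199 = 73.9% → the legacy line
Day shift: the legacy line 514/792 = 64.9%, Line East 276/551 = 50.1% → the legacy line
Night shift: the legacy line 180/1195 = 15.1%, Line East 84/1217 = 6.9% → the legacy line
Overall: the legacy line 752/2058 = 36.5%, Line East 507/1967 = 25.8% → the legacy line
The legacy line wins overall and in every shift group — no reversal.

No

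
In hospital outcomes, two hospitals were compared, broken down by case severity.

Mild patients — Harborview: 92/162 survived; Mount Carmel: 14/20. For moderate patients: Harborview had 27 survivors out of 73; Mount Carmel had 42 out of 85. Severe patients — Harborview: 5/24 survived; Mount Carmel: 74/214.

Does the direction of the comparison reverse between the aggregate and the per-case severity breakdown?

Mild: Harborview 92/162 = 56.8%, Mount Carmel 14/20 = 70.0% → Mount Carmel
Moderate: Harborview 27/73 = 37.0%, Mount Carmel 42/85 = 49.4% → Mount Carmel
Severe: Harborview 5/24 = 20.8%, Mount Carmel 74/214 = 34.6% → Mount Carmel
Overall: Harborview 124/259 = 47.9%, Mount Carmel 130/319 = 40.8% → Harborview
Mount Carmel wins each case group but Harborview wins overall — the comparison reverses. Mount Carmel's patients skew toward severe, which has a lower base rate.

Yes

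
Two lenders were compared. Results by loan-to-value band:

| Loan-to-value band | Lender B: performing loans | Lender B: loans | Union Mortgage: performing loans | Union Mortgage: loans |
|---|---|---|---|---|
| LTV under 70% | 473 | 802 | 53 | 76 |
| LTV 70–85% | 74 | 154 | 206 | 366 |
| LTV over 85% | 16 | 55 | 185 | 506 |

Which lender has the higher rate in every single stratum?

LTV under 70%: Lender B 473/802 = 59.0%, Union Mortgage 53/76 = 69.7% → Union Mortgage
LTV 70–85%: Lender B 74/154 = 48.1%, Union Mortgage 206/366 = 56.3% → Union Mortgage
LTV over 85%: Lender B 16/55 = 29.1%, Union Mortgage 185/506 = 36.6% → Union Mortgage
Union Mortgage has the higher rate in all 3 groups.

Union Mortgage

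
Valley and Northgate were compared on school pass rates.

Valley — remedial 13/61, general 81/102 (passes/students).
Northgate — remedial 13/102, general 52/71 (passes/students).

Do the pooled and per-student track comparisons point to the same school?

Remedial: Valley 13/61 = 21.3%, Northgate 13/102 = 12.7% → Valley
General: Valley 81/102 = 79.4%, Northgate 52/71 = 73.2% → Valley
Overall: Valley 94/163 = 57.7%, Northgate 65/173 = 37.6% → Valley
Valley wins overall and in every student group — no reversal.

Yes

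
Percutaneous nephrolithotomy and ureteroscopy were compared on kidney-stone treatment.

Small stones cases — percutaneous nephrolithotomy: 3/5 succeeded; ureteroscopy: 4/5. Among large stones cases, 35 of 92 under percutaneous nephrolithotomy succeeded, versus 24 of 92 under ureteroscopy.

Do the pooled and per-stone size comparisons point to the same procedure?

Small stones: percutaneous nephrolithotomy 3/5 = 60.0%, ureteroscopy 4/5 = 80.0% → ureteroscopy
Large stones: percutaneous nephrolithotomy 35/92 = 38.0%, ureteroscopy 24/92 = 26.1% → percutaneous nephrolithotomy
Overall: percutaneous nephrolithotomy 38/97 = 39.2%, ureteroscopy 28/97 = 28.9% → percutaneous nephrolithotomy
Neither sweeps: percutaneous nephrolithotomy wins 1 of 2 groups, ureteroscopy wins 1. Percutaneous nephrolithotomy wins overall but not every group — no Simpson reversal.

No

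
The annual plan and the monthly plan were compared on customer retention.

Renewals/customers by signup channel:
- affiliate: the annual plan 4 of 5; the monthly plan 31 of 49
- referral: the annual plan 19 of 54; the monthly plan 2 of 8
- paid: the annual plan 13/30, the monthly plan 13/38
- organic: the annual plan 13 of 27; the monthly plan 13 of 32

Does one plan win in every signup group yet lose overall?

Yes

Affiliate: the annual plan 4/5 = 80.0%, the monthly plan 31/49 = 63.3% → the annual plan
Referral: the annual plan 19/54 = 35.2%, the monthly plan 2/8 = 25.0% → the annual plan
Paid: the annual plan 13/30 = 43.3%, the monthly plan 13/38 = 34.2% → the annual plan
Organic: the annual plan 13/27 = 48.1%, the monthly plan 13/32 = 40.6% → the annual plan
Overall: the annual plan 49/116 = 42.2%, the monthly plan 59/127 = 46.5% → the monthly plan
The annual plan wins each signup group but the monthly plan wins overall — the comparison reverses. The annual plan's customers skew toward referral, which has a lower base rate.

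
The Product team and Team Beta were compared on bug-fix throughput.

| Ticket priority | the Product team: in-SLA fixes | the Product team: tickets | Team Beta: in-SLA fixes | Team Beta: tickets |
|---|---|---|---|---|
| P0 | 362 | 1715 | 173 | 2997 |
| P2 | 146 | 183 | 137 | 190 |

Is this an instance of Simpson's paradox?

P0: the Product team 362/1715 = 21.1%, Team Beta 173/2997 = 5.8% → the Product team
P2: the Product team 146/183 = 79.8%, Team Beta 137/190 = 72.1% → the Product team
Overall: the Product team 508/1898 = 26.8%, Team Beta 310/3187 = 9.7% → the Product team
The Product team wins overall and in every ticket group — no reversal.

No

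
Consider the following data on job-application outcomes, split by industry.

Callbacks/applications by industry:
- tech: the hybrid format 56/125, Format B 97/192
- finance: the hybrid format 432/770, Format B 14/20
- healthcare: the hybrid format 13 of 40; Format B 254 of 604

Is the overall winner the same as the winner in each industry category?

No

Tech: the hybrid format 56/125 = 44.8%, Format B 97/192 = 50.5% → Format B
Finance: the hybrid format 432/770 = 56.1%, Format B 14/20 = 70.0% → Format B
Healthcare: the hybrid format 13/40 = 32.5%, Format B 254/604 = 42.1% → Format B
Overall: the hybrid format 501/935 = 53.6%, Format B 365/816 = 44.7% → the hybrid format
Format B wins each industry group but the hybrid format wins overall — the comparison reverses. Format B's applications skew toward healthcare, which has a lower base rate.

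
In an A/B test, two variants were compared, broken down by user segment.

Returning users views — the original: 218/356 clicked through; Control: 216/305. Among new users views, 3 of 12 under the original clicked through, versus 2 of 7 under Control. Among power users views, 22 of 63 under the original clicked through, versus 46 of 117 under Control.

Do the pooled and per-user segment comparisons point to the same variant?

Returning users: the original 218/356 = 61.2%, Control 216/305 = 70.8% → Control
New users: the original 3/12 = 25.0%, Control 2/7 = 28.6% → Control
Power users: the original 22/63 = 34.9%, Control 46/117 = 39.3% → Control
Overall: the original 243/431 = 56.4%, Control 264/429 = 61.5% → Control
Control wins overall and in every user group — no reversal.

Yes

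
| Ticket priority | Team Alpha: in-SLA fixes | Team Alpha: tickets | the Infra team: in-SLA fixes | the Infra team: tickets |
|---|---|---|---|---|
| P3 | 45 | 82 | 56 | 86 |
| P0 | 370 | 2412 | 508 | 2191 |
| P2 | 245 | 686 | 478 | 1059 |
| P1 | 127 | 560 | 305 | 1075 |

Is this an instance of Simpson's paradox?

P3: Team Alpha 45/82 = 54.9%, the Infra team 56/86 = 65.1% → the Infra team
P0: Team Alpha 370/2412 = 15.3%, the Infra team 508/2191 = 23.2% → the Infra team
P2: Team Alpha 245/686 = 35.7%, the Infra team 478/1059 = 45.1% → the Infra team
P1: Team Alpha 127/560 = 22.7%, the Infra team 305/1075 = 28.4% → the Infra team
Overall: Team Alpha 787/3740 = 21.0%, the Infra team 1347/4411 = 30.5% → the Infra team
The Infra team wins overall and in every ticket group — no reversal.

No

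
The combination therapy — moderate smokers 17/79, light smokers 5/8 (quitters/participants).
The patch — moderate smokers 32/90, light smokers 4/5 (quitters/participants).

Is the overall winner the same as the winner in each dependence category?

Moderate smokers: the combination therapy 17/79 = 21.5%, the patch 32/90 = 35.6% → the patch
Light smokers: the combination therapy 5/8 = 62.5%, the patch 4/5 = 80.0% → the patch
Overall: the combination therapy 22/87 = 25.3%, the patch 36/95 = 37.9% → the patch
The patch wins overall and in every dependence group — no reversal.

Yes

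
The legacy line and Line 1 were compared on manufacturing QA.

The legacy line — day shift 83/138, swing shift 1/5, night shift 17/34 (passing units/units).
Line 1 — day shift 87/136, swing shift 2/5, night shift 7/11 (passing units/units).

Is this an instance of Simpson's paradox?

Day shift: the legacy line 83/138 = 60.1%, Line 1 87/136 = 64.0% → Line 1
Swing shift: the legacy line 1/5 = 20.0%, Line 1 2/5 = 40.0% → Line 1
Night shift: the legacy line 17/34 = 50.0%, Line 1 7/11 = 63.6% → Line 1
Overall: the legacy line 101/177 = 57.1%, Line 1 96/152 = 63.2% → Line 1
Line 1 wins overall and in every shift group — no reversal.

No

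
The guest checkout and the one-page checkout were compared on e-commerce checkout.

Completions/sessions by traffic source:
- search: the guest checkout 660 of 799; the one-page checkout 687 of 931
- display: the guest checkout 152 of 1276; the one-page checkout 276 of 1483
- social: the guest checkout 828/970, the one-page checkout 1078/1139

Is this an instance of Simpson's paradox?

No

Search: the guest checkout 660/799 = 82.6%, the one-page checkout 687/931 = 73.8% → the guest checkout
Display: the guest checkout 152/1276 = 11.9%, the one-page checkout 276/1483 = 18.6% → the one-page checkout
Social: the guest checkout 828/970 = 85.4%, the one-page checkout 1078/1139 = 94.6% → the one-page checkout
Overall: the guest checkout 1640/3045 = 53.9%, the one-page checkout 2041/3553 = 57.4% → the one-page checkout
Neither sweeps: the guest checkout wins 1 of 3 groups, the one-page checkout wins 2. The one-page checkout wins overall but not every group — no Simpson reversal.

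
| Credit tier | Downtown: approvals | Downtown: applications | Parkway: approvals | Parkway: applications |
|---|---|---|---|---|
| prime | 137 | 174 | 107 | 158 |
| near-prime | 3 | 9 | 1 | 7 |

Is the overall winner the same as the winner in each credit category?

Yes

Prime: Downtown 137/174 = 78.7%, Parkway 107/158 = 67.7% → Downtown
Near-prime: Downtown 3/9 = 33.3%, Parkway 1/7 = 14.3% → Downtown
Overall: Downtown 140/183 = 76.5%, Parkway 108/165 = 65.5% → Downtown
Downtown wins overall and in every credit group — no reversal.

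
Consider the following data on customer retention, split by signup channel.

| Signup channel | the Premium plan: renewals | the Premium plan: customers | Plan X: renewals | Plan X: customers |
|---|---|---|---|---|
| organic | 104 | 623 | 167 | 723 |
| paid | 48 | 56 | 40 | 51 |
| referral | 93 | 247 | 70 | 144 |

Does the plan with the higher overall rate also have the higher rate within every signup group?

Organic: the Premium plan 104/623 = 16.7%, Plan X 167/723 = 23.1% → Plan X
Paid: the Premium plan 48/56 = 85.7%, Plan X 40/51 = 78.4% → the Premium plan
Referral: the Premium plan 93/247 = 37.7%, Plan X 70/144 = 48.6% → Plan X
Overall: the Premium plan 245/926 = 26.5%, Plan X 277/918 = 30.2% → Plan X
Neither sweeps: the Premium plan wins 1 of 3 groups, Plan X wins 2. Plan X wins overall but not every group — no Simpson reversal.

No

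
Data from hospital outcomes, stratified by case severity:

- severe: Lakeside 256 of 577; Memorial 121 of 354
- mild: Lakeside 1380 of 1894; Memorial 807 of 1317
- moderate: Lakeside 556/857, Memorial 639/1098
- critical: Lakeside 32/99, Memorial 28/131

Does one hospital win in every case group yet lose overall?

No

Severe: Lakeside 256/577 = 44.4%, Memorial 121/354 = 34.2% → Lakeside
Mild: Lakeside 1380/1894 = 72.9%, Memorial 807/1317 = 61.3% → Lakeside
Moderate: Lakeside 556/857 = 64.9%, Memorial 639/1098 = 58.2% → Lakeside
Critical: Lakeside 32/99 = 32.3%, Memorial 28/131 = 21.4% → Lakeside
Overall: Lakeside 2224/3427 = 64.9%, Memorial 1595/2900 = 55.0% → Lakeside
Lakeside wins overall and in every case group — no reversal.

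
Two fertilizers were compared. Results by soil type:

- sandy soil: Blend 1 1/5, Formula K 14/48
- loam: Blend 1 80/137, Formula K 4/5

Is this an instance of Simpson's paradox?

Yes

Sandy soil: Blend 1 1/5 = 20.0%, Formula K 14/48 = 29.2% → Formula K
Loam: Blend 1 80/137 = 58.4%, Formula K 4/5 = 80.0% → Formula K
Overall: Blend 1 81/142 = 57.0%, Formula K 18/53 = 34.0% → Blend 1
Formula K wins each soil group but Blend 1 wins overall — the comparison reverses. Formula K's plots skew toward sandy soil, which has a lower base rate.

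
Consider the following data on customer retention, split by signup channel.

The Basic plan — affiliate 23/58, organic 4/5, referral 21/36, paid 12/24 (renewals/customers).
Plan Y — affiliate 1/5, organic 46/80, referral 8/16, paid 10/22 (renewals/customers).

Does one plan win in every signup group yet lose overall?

Affiliate: the Basic plan 23/58 = 39.7%, Plan Y 1/5 = 20.0% → the Basic plan
Organic: the Basic plan 4/5 = 80.0%, Plan Y 46/80 = 57.5% → the Basic plan
Referral: the Basic plan 21/36 = 58.3%, Plan Y 8/16 = 50.0% → the Basic plan
Paid: the Basic plan 12/24 = 50.0%, Plan Y 10/22 = 45.5% → the Basic plan
Overall: the Basic plan 60/123 = 48.8%, Plan Y 65/123 = 52.8% → Plan Y
The Basic plan wins each signup group but Plan Y wins overall — the comparison reverses. The Basic plan's customers skew toward affiliate, which has a lower base rate.

Yes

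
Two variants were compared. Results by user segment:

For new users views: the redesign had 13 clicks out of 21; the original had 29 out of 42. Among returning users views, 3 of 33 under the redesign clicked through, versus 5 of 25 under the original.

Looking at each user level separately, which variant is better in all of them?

the original

New users: the redesign 13/21 = 61.9%, the original 29/42 = 69.0% → the original
Returning users: the redesign 3/33 = 9.1%, the original 5/25 = 20.0% → the original
The original has the higher rate in both groups.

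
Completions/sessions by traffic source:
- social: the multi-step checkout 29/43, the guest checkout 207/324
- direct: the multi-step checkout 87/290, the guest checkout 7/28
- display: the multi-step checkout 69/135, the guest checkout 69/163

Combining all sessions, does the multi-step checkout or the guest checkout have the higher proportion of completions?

the guest checkout

Social: the multi-step checkout 29/43 = 67.4%, the guest checkout 207/324 = 63.9% → the multi-step checkout
Direct: the multi-step checkout 87/290 = 30.0%, the guest checkout 7/28 = 25.0% → the multi-step checkout
Display: the multi-step checkout 69/135 = 51.1%, the guest checkout 69/163 = 42.3% → the multi-step checkout
Overall: the multi-step checkout 185/468 = 39.5%, the guest checkout 283/515 = 55.0% → the guest checkout
(The multi-step checkout wins every traffic group but the guest checkout wins overall — the multi-step checkout's sessions skew toward the low-rate direct group.)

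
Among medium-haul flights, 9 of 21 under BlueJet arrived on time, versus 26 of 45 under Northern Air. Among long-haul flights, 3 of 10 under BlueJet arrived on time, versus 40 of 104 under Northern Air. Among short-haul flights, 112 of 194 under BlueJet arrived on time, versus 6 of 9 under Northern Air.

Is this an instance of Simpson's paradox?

Medium-haul: BlueJet 9/21 = 42.9%, Northern Air 26/45 = 57.8% → Northern Air
Long-haul: BlueJet 3/10 = 30.0%, Northern Air 40/104 = 38.5% → Northern Air
Short-haul: BlueJet 112/194 = 57.7%, Northern Air 6/9 = 66.7% → Northern Air
Overall: BlueJet 124/225 = 55.1%, Northern Air 72/158 = 45.6% → BlueJet
Northern Air wins each route group but BlueJet wins overall — the comparison reverses. Northern Air's flights skew toward long-haul, which has a lower base rate.

Yes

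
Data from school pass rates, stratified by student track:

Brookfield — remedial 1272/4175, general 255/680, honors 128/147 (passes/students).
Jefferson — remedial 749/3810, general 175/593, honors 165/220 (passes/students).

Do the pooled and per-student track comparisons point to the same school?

Remedial: Brookfield 1272/4175 = 30.5%, Jefferson 749/3810 = 19.7% → Brookfield
General: Brookfield 255/680 = 37.5%, Jefferson 175/593 = 29.5% → Brookfield
Honors: Brookfield 128/147 = 87.1%, Jefferson 165/220 = 75.0% → Brookfield
Overall: Brookfield 1655/5002 = 33.1%, Jefferson 1089/4623 = 23.6% → Brookfield
Brookfield wins overall and in every student group — no reversal.

Yes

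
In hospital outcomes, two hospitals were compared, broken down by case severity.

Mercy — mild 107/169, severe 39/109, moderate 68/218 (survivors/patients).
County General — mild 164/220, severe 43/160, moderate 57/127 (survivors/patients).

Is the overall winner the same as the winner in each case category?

Mild: Mercy 107/169 = 63.3%, County General 164/220 = 74.5% → County General
Severe: Mercy 39/109 = 35.8%, County General 43/160 = 26.9% → Mercy
Moderate: Mercy 68/218 = 31.2%, County General 57/127 = 44.9% → County General
Overall: Mercy 214/496 = 43.1%, County General 264/507 = 52.1% → County General
Neither sweeps: Mercy wins 1 of 3 groups, County General wins 2. County General wins overall but not every group — no Simpson reversal.

No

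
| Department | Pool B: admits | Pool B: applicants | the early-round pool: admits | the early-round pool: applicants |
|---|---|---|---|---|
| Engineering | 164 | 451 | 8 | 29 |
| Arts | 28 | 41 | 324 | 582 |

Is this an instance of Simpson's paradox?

Engineering: Pool B 164/451 = 36.4%, the early-round pool 8/29 = 27.6% → Pool B
Arts: Pool B 28/41 = 68.3%, the early-round pool 324/582 = 55.7% → Pool B
Overall: Pool B 192/492 = 39.0%, the early-round pool 332/611 = 54.3% → the early-round pool
Pool B wins each department group but the early-round pool wins overall — the comparison reverses. Pool B's applicants skew toward Engineering, which has a lower base rate.

Yes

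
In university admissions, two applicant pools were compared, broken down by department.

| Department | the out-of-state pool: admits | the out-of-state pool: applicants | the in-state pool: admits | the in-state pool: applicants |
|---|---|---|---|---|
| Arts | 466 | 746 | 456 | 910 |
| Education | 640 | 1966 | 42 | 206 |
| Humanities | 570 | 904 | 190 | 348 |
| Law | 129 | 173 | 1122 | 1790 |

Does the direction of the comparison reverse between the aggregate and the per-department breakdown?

Yes

Arts: the out-of-state pool 466/746 = 62.5%, the in-state pool 456/910 = 50.1% → the out-of-state pool
Education: the out-of-state pool 640/1966 = 32.6%, the in-state pool 42/206 = 20.4% → the out-of-state pool
Humanities: the out-of-state pool 570/904 = 63.1%, the in-state pool 190/348 = 54.6% → the out-of-state pool
Law: the out-of-state pool 129/173 = 74.6%, the in-state pool 1122/1790 = 62.7% → the out-of-state pool
Overall: the out-of-state pool 1805/3789 = 47.6%, the in-state pool 1810/3254 = 55.6% → the in-state pool
The out-of-state pool wins each department group but the in-state pool wins overall — the comparison reverses. The out-of-state pool's applicants skew toward Education, which has a lower base rate.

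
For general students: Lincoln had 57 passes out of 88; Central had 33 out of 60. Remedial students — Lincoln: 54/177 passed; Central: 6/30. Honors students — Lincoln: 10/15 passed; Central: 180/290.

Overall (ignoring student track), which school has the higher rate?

Central

General: Lincoln 57/88 = 64.8%, Central 33/60 = 55.0% → Lincoln
Remedial: Lincoln 54/177 = 30.5%, Central 6/30 = 20.0% → Lincoln
Honors: Lincoln 10/15 = 66.7%, Central 180/290 = 62.1% → Lincoln
Overall: Lincoln 121/280 = 43.2%, Central 219/380 = 57.6% → Central
(Lincoln wins every student group but Central wins overall — Lincoln's students skew toward the low-rate remedial group.)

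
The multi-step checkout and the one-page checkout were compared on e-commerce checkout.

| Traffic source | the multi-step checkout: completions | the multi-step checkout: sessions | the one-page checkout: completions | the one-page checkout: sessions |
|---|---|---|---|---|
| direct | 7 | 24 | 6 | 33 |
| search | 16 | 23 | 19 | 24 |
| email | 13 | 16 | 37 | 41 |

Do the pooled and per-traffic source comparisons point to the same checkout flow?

Direct: the multi-step checkout 7/24 = 29.2%, the one-page checkout 6/33 = 18.2% → the multi-step checkout
Search: the multi-step checkout 16/23 = 69.6%, the one-page checkout 19/24 = 79.2% → the one-page checkout
Email: the multi-step checkout 13/16 = 81.2%, the one-page checkout 37/41 = 90.2% → the one-page checkout
Overall: the multi-step checkout 36/63 = 57.1%, the one-page checkout 62/98 = 63.3% → the one-page checkout
Neither sweeps: the multi-step checkout wins 1 of 3 groups, the one-page checkout wins 2. The one-page checkout wins overall but not every group — no Simpson reversal.

No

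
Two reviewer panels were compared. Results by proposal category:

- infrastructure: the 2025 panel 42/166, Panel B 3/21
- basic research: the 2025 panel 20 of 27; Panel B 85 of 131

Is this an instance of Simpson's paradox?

Infrastructure: the 2025 panel 42/166 = 25.3%, Panel B 3/21 = 14.3% → the 2025 panel
Basic research: the 2025 panel 20/27 = 74.1%, Panel B 85/131 = 64.9% → the 2025 panel
Overall: the 2025 panel 62/193 = 32.1%, Panel B 88/152 = 57.9% → Panel B
The 2025 panel wins each proposal group but Panel B wins overall — the comparison reverses. The 2025 panel's proposals skew toward infrastructure, which has a lower base rate.

Yes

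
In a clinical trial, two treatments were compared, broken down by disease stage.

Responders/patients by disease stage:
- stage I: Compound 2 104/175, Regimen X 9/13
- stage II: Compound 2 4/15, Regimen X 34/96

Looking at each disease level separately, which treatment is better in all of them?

Regimen X

Stage I: Compound 2 104/175 = 59.4%, Regimen X 9/13 = 69.2% → Regimen X
Stage II: Compound 2 4/15 = 26.7%, Regimen X 34/96 = 35.4% → Regimen X
Regimen X has the higher rate in both groups.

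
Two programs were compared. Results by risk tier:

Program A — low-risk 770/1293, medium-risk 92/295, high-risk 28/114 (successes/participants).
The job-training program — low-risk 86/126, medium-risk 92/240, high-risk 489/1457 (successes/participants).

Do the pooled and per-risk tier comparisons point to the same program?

Low-risk: Program A 770/1293 = 59.6%, the job-training program 86/126 = 68.3% → the job-training program
Medium-risk: Program A 92/295 = 31.2%, the job-training program 92/240 = 38.3% → the job-training program
High-risk: Program A 28/114 = 24.6%, the job-training program 489/1457 = 33.6% → the job-training program
Overall: Program A 890/1702 = 52.3%, the job-training program 667/1823 = 36.6% → Program A
The job-training program wins each risk group but Program A wins overall — the comparison reverses. The job-training program's participants skew toward high-risk, which has a lower base rate.

No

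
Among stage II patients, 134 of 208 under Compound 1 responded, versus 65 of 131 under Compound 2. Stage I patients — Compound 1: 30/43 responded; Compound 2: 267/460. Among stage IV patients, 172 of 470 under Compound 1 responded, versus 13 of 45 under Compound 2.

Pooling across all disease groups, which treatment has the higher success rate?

Compound 2

Stage II: Compound 1 134/208 = 64.4%, Compound 2 65/131 = 49.6% → Compound 1
Stage I: Compound 1 30/43 = 69.8%, Compound 2 267/460 = 58.0% → Compound 1
Stage IV: Compound 1 172/470 = 36.6%, Compound 2 13/45 = 28.9% → Compound 1
Overall: Compound 1 336/721 = 46.6%, Compound 2 345/636 = 54.2% → Compound 2
(Compound 1 wins every disease group but Compound 2 wins overall — Compound 1's patients skew toward the low-rate stage IV group.)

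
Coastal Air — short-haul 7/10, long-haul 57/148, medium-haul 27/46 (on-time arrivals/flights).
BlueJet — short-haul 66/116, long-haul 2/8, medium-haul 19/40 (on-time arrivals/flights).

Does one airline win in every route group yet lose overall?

Short-haul: Coastal Air 7/10 = 70.0%, BlueJet 66/116 = 56.9% → Coastal Air
Long-haul: Coastal Air 57/148 = 38.5%, BlueJet 2/8 = 25.0% → Coastal Air
Medium-haul: Coastal Air 27/46 = 58.7%, BlueJet 19/40 = 47.5% → Coastal Air
Overall: Coastal Air 91/204 = 44.6%, BlueJet 87/164 = 53.0% → BlueJet
Coastal Air wins each route group but BlueJet wins overall — the comparison reverses. Coastal Air's flights skew toward long-haul, which has a lower base rate.

Yes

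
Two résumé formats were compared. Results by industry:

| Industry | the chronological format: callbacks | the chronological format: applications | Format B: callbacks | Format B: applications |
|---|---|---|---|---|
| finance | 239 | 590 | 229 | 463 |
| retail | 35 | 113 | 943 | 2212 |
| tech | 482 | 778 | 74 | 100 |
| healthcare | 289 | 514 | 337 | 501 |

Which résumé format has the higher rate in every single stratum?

Finance: the chronological format 239/590 = 40.5%, Format B 229/463 = 49.5% → Format B
Retail: the chronological format 35/113 = 31.0%, Format B 943/2212 = 42.6% → Format B
Tech: the chronological format 482/778 = 62.0%, Format B 74/100 = 74.0% → Format B
Healthcare: the chronological format 289/514 = 56.2%, Format B 337/501 = 67.3% → Format B
Format B has the higher rate in all 4 groups.

Format B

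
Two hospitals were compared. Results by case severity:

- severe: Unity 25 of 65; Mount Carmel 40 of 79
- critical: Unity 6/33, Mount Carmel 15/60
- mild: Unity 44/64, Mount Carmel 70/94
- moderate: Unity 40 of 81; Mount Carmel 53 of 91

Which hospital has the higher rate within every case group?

Severe: Unity 25/65 = 38.5%, Mount Carmel 40/79 = 50.6% → Mount Carmel
Critical: Unity 6/33 = 18.2%, Mount Carmel 15/60 = 25.0% → Mount Carmel
Mild: Unity 44/64 = 68.8%, Mount Carmel 70/94 = 74.5% → Mount Carmel
Moderate: Unity 40/81 = 49.4%, Mount Carmel 53/91 = 58.2% → Mount Carmel
Mount Carmel has the higher rate in all 4 groups.

Mount Carmel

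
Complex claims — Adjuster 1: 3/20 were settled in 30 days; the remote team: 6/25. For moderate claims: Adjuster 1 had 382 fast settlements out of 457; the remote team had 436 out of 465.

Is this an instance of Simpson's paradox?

Complex: Adjuster 1 3/20 = 15.0%, the remote team 6/25 = 24.0% → the remote team
Moderate: Adjuster 1 382/457 = 83.6%, the remote team 436/465 = 93.8% → the remote team
Overall: Adjuster 1 385/477 = 80.7%, the remote team 442/490 = 90.2% → the remote team
The remote team wins overall and in every claim group — no reversal.

No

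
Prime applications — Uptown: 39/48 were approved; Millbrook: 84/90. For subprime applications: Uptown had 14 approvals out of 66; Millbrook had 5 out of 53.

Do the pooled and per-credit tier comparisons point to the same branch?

No

Prime: Uptown 39/48 = 81.2%, Millbrook 84/90 = 93.3% → Millbrook
Subprime: Uptown 14/66 = 21.2%, Millbrook 5/53 = 9.4% → Uptown
Overall: Uptown 53/114 = 46.5%, Millbrook 89/143 = 62.2% → Millbrook
Neither sweeps: Uptown wins 1 of 2 groups, Millbrook wins 1. Millbrook wins overall but not every group — no Simpson reversal.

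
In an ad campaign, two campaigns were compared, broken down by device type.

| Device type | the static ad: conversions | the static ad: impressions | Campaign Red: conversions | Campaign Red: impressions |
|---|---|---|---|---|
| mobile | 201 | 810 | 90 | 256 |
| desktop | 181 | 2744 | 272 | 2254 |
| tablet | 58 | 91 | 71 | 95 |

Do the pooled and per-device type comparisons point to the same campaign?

Yes

Mobile: the static ad 201/810 = 24.8%, Campaign Red 90/256 = 35.2% → Campaign Red
Desktop: the static ad 181/2744 = 6.6%, Campaign Red 272/2254 = 12.1% → Campaign Red
Tablet: the static ad 58/91 = 63.7%, Campaign Red 71/95 = 74.7% → Campaign Red
Overall: the static ad 440/3645 = 12.1%, Campaign Red 433/2605 = 16.6% → Campaign Red
Campaign Red wins overall and in every device group — no reversal.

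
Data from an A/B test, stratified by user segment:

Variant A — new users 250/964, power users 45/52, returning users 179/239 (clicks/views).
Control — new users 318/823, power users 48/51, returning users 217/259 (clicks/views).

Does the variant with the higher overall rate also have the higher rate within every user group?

New users: Variant A 250/964 = 25.9%, Control 318/823 = 38.6% → Control
Power users: Variant A 45/52 = 86.5%, Control 48/51 = 94.1% → Control
Returning users: Variant A 179/239 = 74.9%, Control 217/259 = 83.8% → Control
Overall: Variant A 474/1255 = 37.8%, Control 583/1133 = 51.5% → Control
Control wins overall and in every user group — no reversal.

Yes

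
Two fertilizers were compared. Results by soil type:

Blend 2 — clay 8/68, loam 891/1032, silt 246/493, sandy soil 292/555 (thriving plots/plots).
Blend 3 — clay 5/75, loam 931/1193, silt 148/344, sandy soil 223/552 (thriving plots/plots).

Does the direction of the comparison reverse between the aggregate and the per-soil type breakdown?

Clay: Blend 2 8/68 = 11.8%, Blend 3 5/75 = 6.7% → Blend 2
Loam: Blend 2 891/1032 = 86.3%, Blend 3 931/1193 = 78.0% → Blend 2
Silt: Blend 2 246/493 = 49.9%, Blend 3 148/344 = 43.0% → Blend 2
Sandy soil: Blend 2 292/555 = 52.6%, Blend 3 223/552 = 40.4% → Blend 2
Overall: Blend 2 1437/2148 = 66.9%, Blend 3 1307/2164 = 60.4% → Blend 2
Blend 2 wins overall and in every soil group — no reversal.

No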